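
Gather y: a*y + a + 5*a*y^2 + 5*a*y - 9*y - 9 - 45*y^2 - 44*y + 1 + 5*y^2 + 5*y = a + y^2*(5*a - 40) + y*(6*a - 48) - 8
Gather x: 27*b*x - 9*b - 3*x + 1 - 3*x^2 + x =-9*b - 3*x^2 + x*(27*b - 2) + 1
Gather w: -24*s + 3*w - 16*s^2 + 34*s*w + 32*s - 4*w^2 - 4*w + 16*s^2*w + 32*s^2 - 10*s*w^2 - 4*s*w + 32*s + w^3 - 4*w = 16*s^2 + 40*s + w^3 + w^2*(-10*s - 4) + w*(16*s^2 + 30*s - 5)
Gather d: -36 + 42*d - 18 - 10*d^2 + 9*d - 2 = -10*d^2 + 51*d - 56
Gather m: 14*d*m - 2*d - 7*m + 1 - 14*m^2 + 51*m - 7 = -2*d - 14*m^2 + m*(14*d + 44) - 6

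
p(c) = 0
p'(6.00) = 0.00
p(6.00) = 0.00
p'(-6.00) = 0.00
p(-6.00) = 0.00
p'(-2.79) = 0.00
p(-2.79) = 0.00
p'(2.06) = 0.00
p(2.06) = 0.00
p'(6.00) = 0.00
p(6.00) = 0.00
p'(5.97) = 0.00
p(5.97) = 0.00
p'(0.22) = 0.00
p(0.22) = 0.00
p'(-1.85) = 0.00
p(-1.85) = 0.00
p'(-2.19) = 0.00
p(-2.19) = 0.00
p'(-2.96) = 0.00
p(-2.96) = 0.00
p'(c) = 0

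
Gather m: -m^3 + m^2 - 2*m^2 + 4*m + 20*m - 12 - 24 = -m^3 - m^2 + 24*m - 36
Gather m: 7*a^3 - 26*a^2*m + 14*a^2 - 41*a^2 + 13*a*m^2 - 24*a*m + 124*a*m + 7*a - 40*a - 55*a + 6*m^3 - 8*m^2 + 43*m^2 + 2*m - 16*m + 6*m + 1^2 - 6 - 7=7*a^3 - 27*a^2 - 88*a + 6*m^3 + m^2*(13*a + 35) + m*(-26*a^2 + 100*a - 8) - 12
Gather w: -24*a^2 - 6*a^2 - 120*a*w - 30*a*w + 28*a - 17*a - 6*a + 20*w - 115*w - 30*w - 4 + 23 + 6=-30*a^2 + 5*a + w*(-150*a - 125) + 25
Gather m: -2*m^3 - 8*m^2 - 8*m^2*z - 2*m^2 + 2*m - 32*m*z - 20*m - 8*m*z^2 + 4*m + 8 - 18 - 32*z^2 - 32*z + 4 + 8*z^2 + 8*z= -2*m^3 + m^2*(-8*z - 10) + m*(-8*z^2 - 32*z - 14) - 24*z^2 - 24*z - 6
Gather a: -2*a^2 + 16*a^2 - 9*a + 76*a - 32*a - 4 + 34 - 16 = 14*a^2 + 35*a + 14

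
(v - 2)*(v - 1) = v^2 - 3*v + 2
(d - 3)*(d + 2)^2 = d^3 + d^2 - 8*d - 12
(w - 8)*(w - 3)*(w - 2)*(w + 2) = w^4 - 11*w^3 + 20*w^2 + 44*w - 96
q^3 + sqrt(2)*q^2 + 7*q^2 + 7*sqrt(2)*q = q*(q + 7)*(q + sqrt(2))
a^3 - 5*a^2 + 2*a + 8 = (a - 4)*(a - 2)*(a + 1)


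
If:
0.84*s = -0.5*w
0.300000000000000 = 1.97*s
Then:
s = 0.15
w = -0.26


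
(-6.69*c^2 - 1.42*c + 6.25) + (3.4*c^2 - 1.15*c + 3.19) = -3.29*c^2 - 2.57*c + 9.44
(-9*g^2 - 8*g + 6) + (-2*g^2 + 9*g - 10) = -11*g^2 + g - 4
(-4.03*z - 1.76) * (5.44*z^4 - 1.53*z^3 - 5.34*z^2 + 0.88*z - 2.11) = -21.9232*z^5 - 3.4085*z^4 + 24.213*z^3 + 5.852*z^2 + 6.9545*z + 3.7136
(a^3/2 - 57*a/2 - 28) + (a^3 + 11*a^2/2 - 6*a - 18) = 3*a^3/2 + 11*a^2/2 - 69*a/2 - 46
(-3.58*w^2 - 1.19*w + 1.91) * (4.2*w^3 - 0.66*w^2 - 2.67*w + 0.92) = -15.036*w^5 - 2.6352*w^4 + 18.366*w^3 - 1.3769*w^2 - 6.1945*w + 1.7572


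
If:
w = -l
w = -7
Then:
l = 7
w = -7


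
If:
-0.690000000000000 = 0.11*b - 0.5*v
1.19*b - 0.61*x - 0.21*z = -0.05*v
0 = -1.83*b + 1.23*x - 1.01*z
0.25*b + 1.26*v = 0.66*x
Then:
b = 2.49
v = 1.93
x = 4.62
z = 1.12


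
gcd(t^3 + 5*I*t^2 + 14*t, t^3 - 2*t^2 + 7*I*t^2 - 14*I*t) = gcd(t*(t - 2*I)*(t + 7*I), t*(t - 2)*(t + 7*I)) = t^2 + 7*I*t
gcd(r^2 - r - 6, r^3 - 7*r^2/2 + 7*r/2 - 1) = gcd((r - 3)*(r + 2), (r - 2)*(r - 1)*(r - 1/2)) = 1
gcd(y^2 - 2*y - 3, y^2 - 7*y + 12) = y - 3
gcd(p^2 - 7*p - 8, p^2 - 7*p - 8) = p^2 - 7*p - 8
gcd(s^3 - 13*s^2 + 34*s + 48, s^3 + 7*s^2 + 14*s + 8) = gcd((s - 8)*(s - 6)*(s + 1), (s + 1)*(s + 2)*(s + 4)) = s + 1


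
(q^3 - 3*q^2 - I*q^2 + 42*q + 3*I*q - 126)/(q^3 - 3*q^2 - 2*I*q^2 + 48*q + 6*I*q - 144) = (q - 7*I)/(q - 8*I)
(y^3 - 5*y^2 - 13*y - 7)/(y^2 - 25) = (y^3 - 5*y^2 - 13*y - 7)/(y^2 - 25)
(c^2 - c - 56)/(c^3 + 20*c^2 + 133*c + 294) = (c - 8)/(c^2 + 13*c + 42)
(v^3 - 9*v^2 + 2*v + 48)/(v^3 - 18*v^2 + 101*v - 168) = (v + 2)/(v - 7)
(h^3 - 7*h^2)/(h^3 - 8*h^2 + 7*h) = h/(h - 1)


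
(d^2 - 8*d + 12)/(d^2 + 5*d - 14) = (d - 6)/(d + 7)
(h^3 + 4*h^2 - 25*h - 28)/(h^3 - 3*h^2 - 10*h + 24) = (h^2 + 8*h + 7)/(h^2 + h - 6)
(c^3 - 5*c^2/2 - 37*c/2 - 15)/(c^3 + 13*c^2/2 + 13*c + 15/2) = (c - 6)/(c + 3)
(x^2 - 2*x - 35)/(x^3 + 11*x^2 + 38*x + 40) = (x - 7)/(x^2 + 6*x + 8)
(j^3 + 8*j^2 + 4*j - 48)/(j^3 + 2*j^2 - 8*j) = (j + 6)/j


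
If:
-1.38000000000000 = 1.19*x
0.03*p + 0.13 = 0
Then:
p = -4.33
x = -1.16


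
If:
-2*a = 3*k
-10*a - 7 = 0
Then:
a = -7/10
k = 7/15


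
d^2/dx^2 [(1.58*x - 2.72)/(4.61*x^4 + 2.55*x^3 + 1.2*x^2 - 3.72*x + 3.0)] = (402.939816*x^7 - 858.9352*x^6 - 845.16174*x^5 - 291.505104*x^4 - 349.089744*x^3 + 437.67792*x^2 + 163.57248*x - 20.431296)/(97.972181*x^12 + 162.578565*x^11 + 166.437135*x^10 - 135.952461*x^9 - 27.78966*x^8 + 26.57286*x^7 + 282.912372*x^6 - 163.81224*x^5 + 16.50024*x^4 - 62.980848*x^3 + 156.9456*x^2 - 100.44*x + 27.0)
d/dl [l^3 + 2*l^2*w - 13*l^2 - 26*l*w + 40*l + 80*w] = 3*l^2 + 4*l*w - 26*l - 26*w + 40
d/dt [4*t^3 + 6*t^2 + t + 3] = 12*t^2 + 12*t + 1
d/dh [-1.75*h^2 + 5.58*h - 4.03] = 5.58 - 3.5*h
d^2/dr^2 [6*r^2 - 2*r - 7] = 12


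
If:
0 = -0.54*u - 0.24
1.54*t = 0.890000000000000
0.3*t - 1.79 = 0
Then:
No Solution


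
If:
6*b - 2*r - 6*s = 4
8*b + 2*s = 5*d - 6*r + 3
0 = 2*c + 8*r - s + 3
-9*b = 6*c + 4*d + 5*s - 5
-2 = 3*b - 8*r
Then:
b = 142/83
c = -779/166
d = 291/83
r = 74/83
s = 62/83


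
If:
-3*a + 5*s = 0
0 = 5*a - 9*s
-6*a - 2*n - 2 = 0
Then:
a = 0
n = -1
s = 0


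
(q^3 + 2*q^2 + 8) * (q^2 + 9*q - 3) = q^5 + 11*q^4 + 15*q^3 + 2*q^2 + 72*q - 24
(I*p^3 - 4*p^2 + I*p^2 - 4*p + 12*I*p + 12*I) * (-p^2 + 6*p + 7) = -I*p^5 + 4*p^4 + 5*I*p^4 - 20*p^3 + I*p^3 - 52*p^2 + 67*I*p^2 - 28*p + 156*I*p + 84*I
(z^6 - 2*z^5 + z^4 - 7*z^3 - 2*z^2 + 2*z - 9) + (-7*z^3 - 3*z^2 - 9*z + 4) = z^6 - 2*z^5 + z^4 - 14*z^3 - 5*z^2 - 7*z - 5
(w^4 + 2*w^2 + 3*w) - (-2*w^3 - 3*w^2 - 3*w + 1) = w^4 + 2*w^3 + 5*w^2 + 6*w - 1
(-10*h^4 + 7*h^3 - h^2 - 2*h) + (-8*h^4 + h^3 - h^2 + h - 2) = -18*h^4 + 8*h^3 - 2*h^2 - h - 2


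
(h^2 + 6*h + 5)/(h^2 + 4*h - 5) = (h + 1)/(h - 1)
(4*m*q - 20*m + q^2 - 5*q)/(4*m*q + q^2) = (q - 5)/q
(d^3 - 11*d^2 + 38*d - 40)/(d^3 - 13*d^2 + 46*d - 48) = (d^2 - 9*d + 20)/(d^2 - 11*d + 24)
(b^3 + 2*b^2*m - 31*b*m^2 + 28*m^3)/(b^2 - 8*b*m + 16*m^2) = (b^2 + 6*b*m - 7*m^2)/(b - 4*m)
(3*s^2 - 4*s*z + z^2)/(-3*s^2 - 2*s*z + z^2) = (-s + z)/(s + z)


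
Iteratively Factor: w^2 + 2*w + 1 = (w + 1)*(w + 1)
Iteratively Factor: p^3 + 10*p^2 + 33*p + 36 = (p + 3)*(p^2 + 7*p + 12) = (p + 3)^2*(p + 4)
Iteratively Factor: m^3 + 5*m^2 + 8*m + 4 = (m + 1)*(m^2 + 4*m + 4) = (m + 1)*(m + 2)*(m + 2)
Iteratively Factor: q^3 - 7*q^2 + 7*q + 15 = (q - 3)*(q^2 - 4*q - 5) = (q - 5)*(q - 3)*(q + 1)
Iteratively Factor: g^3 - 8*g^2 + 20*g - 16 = (g - 2)*(g^2 - 6*g + 8) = (g - 2)^2*(g - 4)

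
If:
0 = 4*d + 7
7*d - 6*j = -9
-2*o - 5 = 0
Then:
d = -7/4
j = -13/24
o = -5/2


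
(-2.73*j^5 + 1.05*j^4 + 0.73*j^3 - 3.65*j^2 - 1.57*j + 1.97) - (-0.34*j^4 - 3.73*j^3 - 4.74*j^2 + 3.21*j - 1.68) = -2.73*j^5 + 1.39*j^4 + 4.46*j^3 + 1.09*j^2 - 4.78*j + 3.65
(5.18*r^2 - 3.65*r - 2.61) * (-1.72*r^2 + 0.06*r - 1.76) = -8.9096*r^4 + 6.5888*r^3 - 4.8466*r^2 + 6.2674*r + 4.5936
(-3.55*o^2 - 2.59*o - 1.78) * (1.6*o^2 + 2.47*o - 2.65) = -5.68*o^4 - 12.9125*o^3 + 0.162199999999998*o^2 + 2.4669*o + 4.717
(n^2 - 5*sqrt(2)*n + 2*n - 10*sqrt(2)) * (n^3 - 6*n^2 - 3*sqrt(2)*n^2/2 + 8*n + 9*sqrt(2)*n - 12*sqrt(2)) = n^5 - 13*sqrt(2)*n^4/2 - 4*n^4 + 11*n^3 + 26*sqrt(2)*n^3 - 44*n^2 + 26*sqrt(2)*n^2 - 104*sqrt(2)*n - 60*n + 240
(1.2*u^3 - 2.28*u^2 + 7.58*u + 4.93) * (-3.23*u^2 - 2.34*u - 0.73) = -3.876*u^5 + 4.5564*u^4 - 20.0242*u^3 - 31.9967*u^2 - 17.0696*u - 3.5989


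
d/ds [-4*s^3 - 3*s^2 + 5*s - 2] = -12*s^2 - 6*s + 5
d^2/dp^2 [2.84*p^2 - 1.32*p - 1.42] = 5.68000000000000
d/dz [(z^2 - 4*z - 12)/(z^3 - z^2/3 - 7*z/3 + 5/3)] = 3*(-3*z^3 + 21*z^2 + 118*z + 104)/(9*z^5 + 3*z^4 - 38*z^3 + 6*z^2 + 45*z - 25)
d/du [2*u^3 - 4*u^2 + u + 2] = 6*u^2 - 8*u + 1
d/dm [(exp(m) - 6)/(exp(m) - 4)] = 2*exp(m)/(exp(m) - 4)^2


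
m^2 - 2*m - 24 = (m - 6)*(m + 4)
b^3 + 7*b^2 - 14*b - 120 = (b - 4)*(b + 5)*(b + 6)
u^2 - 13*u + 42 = (u - 7)*(u - 6)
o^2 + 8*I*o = o*(o + 8*I)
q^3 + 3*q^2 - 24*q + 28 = (q - 2)^2*(q + 7)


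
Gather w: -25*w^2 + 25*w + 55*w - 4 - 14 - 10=-25*w^2 + 80*w - 28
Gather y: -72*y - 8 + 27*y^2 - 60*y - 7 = 27*y^2 - 132*y - 15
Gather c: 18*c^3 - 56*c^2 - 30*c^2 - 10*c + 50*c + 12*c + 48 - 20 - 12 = 18*c^3 - 86*c^2 + 52*c + 16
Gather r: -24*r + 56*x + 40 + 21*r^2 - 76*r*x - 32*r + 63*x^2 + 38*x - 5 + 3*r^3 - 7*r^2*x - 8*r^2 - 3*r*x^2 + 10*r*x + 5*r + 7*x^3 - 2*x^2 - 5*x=3*r^3 + r^2*(13 - 7*x) + r*(-3*x^2 - 66*x - 51) + 7*x^3 + 61*x^2 + 89*x + 35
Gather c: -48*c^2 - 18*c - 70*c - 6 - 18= -48*c^2 - 88*c - 24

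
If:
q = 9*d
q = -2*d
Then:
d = 0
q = 0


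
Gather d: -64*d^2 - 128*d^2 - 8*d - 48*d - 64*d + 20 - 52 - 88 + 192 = -192*d^2 - 120*d + 72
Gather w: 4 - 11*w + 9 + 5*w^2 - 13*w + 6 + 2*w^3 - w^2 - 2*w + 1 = 2*w^3 + 4*w^2 - 26*w + 20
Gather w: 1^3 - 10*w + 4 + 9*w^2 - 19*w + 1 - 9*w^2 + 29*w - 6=0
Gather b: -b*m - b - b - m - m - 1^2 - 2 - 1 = b*(-m - 2) - 2*m - 4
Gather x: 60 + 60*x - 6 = 60*x + 54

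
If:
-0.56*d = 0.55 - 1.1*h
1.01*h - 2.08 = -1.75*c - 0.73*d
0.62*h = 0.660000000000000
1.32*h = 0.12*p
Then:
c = 0.11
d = 1.11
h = 1.06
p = 11.71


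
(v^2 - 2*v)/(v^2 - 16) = v*(v - 2)/(v^2 - 16)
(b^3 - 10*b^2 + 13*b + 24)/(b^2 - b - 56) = (b^2 - 2*b - 3)/(b + 7)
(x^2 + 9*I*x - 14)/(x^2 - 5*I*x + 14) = (x + 7*I)/(x - 7*I)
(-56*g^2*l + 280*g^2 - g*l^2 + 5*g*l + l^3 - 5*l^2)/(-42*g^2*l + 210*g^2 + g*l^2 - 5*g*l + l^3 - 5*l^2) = (8*g - l)/(6*g - l)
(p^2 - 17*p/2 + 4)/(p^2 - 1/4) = 2*(p - 8)/(2*p + 1)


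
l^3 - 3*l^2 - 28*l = l*(l - 7)*(l + 4)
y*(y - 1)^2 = y^3 - 2*y^2 + y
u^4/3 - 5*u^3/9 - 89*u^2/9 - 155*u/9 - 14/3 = (u/3 + 1)*(u - 7)*(u + 1/3)*(u + 2)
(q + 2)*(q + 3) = q^2 + 5*q + 6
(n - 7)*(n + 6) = n^2 - n - 42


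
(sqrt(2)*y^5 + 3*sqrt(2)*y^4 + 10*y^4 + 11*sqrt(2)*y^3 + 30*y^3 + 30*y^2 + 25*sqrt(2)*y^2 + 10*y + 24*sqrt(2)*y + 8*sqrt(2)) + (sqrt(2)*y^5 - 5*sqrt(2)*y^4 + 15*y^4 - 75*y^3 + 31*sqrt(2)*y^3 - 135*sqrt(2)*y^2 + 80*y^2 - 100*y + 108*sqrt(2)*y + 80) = 2*sqrt(2)*y^5 - 2*sqrt(2)*y^4 + 25*y^4 - 45*y^3 + 42*sqrt(2)*y^3 - 110*sqrt(2)*y^2 + 110*y^2 - 90*y + 132*sqrt(2)*y + 8*sqrt(2) + 80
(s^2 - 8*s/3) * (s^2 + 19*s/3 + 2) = s^4 + 11*s^3/3 - 134*s^2/9 - 16*s/3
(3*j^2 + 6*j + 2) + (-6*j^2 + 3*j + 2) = -3*j^2 + 9*j + 4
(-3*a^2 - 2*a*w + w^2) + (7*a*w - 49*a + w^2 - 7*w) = -3*a^2 + 5*a*w - 49*a + 2*w^2 - 7*w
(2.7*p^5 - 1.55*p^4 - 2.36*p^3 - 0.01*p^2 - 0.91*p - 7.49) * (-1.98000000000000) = -5.346*p^5 + 3.069*p^4 + 4.6728*p^3 + 0.0198*p^2 + 1.8018*p + 14.8302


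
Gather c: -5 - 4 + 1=-8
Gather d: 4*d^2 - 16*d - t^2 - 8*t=4*d^2 - 16*d - t^2 - 8*t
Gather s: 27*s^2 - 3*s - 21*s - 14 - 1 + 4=27*s^2 - 24*s - 11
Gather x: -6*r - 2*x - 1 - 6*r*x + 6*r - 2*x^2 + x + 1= -2*x^2 + x*(-6*r - 1)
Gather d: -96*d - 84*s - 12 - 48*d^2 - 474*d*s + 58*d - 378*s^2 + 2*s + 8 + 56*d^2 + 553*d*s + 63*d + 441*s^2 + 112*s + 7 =8*d^2 + d*(79*s + 25) + 63*s^2 + 30*s + 3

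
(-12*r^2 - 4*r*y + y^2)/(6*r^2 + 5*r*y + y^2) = (-6*r + y)/(3*r + y)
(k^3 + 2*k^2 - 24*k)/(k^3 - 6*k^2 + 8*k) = (k + 6)/(k - 2)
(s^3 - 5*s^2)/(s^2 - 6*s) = s*(s - 5)/(s - 6)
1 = 1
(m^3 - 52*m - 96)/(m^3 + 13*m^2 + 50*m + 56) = (m^2 - 2*m - 48)/(m^2 + 11*m + 28)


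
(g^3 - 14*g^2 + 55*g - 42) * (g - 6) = g^4 - 20*g^3 + 139*g^2 - 372*g + 252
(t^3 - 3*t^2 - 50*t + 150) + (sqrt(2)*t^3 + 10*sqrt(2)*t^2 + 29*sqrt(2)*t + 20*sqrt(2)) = t^3 + sqrt(2)*t^3 - 3*t^2 + 10*sqrt(2)*t^2 - 50*t + 29*sqrt(2)*t + 20*sqrt(2) + 150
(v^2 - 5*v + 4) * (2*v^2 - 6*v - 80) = 2*v^4 - 16*v^3 - 42*v^2 + 376*v - 320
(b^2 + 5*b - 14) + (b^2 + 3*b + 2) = 2*b^2 + 8*b - 12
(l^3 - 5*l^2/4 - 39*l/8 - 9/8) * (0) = 0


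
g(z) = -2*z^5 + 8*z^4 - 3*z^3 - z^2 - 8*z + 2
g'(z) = -10*z^4 + 32*z^3 - 9*z^2 - 2*z - 8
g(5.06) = -1842.50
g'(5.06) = -2658.26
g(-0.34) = 4.84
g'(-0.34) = -9.75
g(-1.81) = 155.71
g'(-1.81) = -330.94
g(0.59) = -2.86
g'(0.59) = -6.95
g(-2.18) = 324.92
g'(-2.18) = -603.79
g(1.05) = -3.80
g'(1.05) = 4.87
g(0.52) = -2.34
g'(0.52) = -7.71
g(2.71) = 52.42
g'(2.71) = 18.01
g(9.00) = -67948.00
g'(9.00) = -43037.00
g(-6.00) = 26582.00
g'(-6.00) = -20192.00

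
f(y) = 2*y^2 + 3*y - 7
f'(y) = 4*y + 3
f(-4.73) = 23.56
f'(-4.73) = -15.92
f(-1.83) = -5.79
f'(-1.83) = -4.32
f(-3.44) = 6.35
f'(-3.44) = -10.76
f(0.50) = -5.00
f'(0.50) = 5.00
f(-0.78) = -8.12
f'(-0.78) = -0.12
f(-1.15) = -7.80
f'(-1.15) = -1.60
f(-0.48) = -7.98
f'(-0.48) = 1.08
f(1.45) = 1.56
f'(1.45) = 8.80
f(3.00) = 20.00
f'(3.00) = 15.00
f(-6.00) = 47.00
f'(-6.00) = -21.00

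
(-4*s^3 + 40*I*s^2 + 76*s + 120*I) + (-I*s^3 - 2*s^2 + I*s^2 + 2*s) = -4*s^3 - I*s^3 - 2*s^2 + 41*I*s^2 + 78*s + 120*I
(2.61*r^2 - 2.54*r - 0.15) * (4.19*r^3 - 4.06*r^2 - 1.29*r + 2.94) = 10.9359*r^5 - 21.2392*r^4 + 6.317*r^3 + 11.559*r^2 - 7.2741*r - 0.441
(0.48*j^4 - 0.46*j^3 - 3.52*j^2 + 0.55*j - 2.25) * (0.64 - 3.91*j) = -1.8768*j^5 + 2.1058*j^4 + 13.4688*j^3 - 4.4033*j^2 + 9.1495*j - 1.44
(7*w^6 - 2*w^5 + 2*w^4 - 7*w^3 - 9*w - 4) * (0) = 0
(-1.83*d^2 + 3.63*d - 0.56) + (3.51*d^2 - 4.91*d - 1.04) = 1.68*d^2 - 1.28*d - 1.6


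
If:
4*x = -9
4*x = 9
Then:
No Solution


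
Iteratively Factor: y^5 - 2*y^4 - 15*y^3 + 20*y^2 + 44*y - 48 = (y + 3)*(y^4 - 5*y^3 + 20*y - 16) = (y + 2)*(y + 3)*(y^3 - 7*y^2 + 14*y - 8) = (y - 2)*(y + 2)*(y + 3)*(y^2 - 5*y + 4) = (y - 4)*(y - 2)*(y + 2)*(y + 3)*(y - 1)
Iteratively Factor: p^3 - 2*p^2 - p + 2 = (p + 1)*(p^2 - 3*p + 2) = (p - 2)*(p + 1)*(p - 1)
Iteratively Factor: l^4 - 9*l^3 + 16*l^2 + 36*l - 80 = (l + 2)*(l^3 - 11*l^2 + 38*l - 40) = (l - 5)*(l + 2)*(l^2 - 6*l + 8) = (l - 5)*(l - 2)*(l + 2)*(l - 4)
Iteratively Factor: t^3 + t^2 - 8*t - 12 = (t + 2)*(t^2 - t - 6) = (t - 3)*(t + 2)*(t + 2)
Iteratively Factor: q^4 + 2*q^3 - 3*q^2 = (q + 3)*(q^3 - q^2) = q*(q + 3)*(q^2 - q) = q*(q - 1)*(q + 3)*(q)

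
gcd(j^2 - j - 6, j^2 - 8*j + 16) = 1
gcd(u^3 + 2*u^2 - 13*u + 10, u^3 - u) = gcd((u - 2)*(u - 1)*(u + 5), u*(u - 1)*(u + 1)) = u - 1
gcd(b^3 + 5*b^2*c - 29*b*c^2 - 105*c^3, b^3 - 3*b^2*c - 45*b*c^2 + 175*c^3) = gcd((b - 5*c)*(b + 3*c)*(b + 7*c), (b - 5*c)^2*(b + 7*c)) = b^2 + 2*b*c - 35*c^2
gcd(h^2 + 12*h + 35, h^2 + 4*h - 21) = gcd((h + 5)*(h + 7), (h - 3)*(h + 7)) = h + 7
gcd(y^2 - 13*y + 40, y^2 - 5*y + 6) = 1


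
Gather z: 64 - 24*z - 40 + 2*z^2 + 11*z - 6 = 2*z^2 - 13*z + 18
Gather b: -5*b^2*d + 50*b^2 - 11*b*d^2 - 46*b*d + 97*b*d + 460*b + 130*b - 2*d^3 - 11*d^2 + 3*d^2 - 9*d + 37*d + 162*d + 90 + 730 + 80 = b^2*(50 - 5*d) + b*(-11*d^2 + 51*d + 590) - 2*d^3 - 8*d^2 + 190*d + 900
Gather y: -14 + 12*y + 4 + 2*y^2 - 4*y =2*y^2 + 8*y - 10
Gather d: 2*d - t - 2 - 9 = 2*d - t - 11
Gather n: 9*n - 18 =9*n - 18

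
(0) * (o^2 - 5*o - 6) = 0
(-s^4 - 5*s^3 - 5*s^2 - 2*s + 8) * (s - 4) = -s^5 - s^4 + 15*s^3 + 18*s^2 + 16*s - 32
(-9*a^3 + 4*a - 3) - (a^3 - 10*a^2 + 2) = -10*a^3 + 10*a^2 + 4*a - 5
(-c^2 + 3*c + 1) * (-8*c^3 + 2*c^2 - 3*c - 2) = 8*c^5 - 26*c^4 + c^3 - 5*c^2 - 9*c - 2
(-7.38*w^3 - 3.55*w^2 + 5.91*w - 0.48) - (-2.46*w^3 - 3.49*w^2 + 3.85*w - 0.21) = -4.92*w^3 - 0.0599999999999996*w^2 + 2.06*w - 0.27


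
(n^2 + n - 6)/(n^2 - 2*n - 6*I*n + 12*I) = (n + 3)/(n - 6*I)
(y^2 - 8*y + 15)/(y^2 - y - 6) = (y - 5)/(y + 2)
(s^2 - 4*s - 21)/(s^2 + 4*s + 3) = (s - 7)/(s + 1)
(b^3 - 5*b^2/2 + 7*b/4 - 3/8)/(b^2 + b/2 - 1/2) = (b^2 - 2*b + 3/4)/(b + 1)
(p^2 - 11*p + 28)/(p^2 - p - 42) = (p - 4)/(p + 6)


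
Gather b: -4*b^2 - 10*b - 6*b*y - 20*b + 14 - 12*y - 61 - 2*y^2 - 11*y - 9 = -4*b^2 + b*(-6*y - 30) - 2*y^2 - 23*y - 56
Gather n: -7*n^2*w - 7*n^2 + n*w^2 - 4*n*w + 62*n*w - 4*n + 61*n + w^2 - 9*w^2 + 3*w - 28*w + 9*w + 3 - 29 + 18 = n^2*(-7*w - 7) + n*(w^2 + 58*w + 57) - 8*w^2 - 16*w - 8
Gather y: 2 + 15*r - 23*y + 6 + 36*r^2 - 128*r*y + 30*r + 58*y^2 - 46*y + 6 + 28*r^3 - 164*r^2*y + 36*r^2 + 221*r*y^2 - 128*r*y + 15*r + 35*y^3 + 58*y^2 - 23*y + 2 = 28*r^3 + 72*r^2 + 60*r + 35*y^3 + y^2*(221*r + 116) + y*(-164*r^2 - 256*r - 92) + 16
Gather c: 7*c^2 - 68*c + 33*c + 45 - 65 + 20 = 7*c^2 - 35*c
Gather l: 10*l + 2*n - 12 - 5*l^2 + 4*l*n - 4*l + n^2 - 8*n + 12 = -5*l^2 + l*(4*n + 6) + n^2 - 6*n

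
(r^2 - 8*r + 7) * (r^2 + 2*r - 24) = r^4 - 6*r^3 - 33*r^2 + 206*r - 168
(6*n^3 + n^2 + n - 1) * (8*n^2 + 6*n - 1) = 48*n^5 + 44*n^4 + 8*n^3 - 3*n^2 - 7*n + 1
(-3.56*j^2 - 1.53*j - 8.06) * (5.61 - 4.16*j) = 14.8096*j^3 - 13.6068*j^2 + 24.9463*j - 45.2166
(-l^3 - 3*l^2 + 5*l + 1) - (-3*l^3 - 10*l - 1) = 2*l^3 - 3*l^2 + 15*l + 2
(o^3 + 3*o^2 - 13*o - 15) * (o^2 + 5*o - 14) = o^5 + 8*o^4 - 12*o^3 - 122*o^2 + 107*o + 210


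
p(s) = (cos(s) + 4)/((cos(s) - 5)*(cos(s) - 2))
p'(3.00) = -0.02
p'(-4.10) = -0.17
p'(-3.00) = 0.02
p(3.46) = 0.17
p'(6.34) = -0.10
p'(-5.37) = -0.70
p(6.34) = 1.25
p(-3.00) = 0.17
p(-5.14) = 0.61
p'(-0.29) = 0.47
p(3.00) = 0.17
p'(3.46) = 0.05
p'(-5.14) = -0.59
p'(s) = -sin(s)/((cos(s) - 5)*(cos(s) - 2)) + (cos(s) + 4)*sin(s)/((cos(s) - 5)*(cos(s) - 2)^2) + (cos(s) + 4)*sin(s)/((cos(s) - 5)^2*(cos(s) - 2))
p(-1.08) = 0.65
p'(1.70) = -0.32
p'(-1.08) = 0.63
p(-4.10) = 0.24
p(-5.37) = 0.76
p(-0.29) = 1.18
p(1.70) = 0.35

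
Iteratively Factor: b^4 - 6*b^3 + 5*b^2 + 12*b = (b + 1)*(b^3 - 7*b^2 + 12*b) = (b - 4)*(b + 1)*(b^2 - 3*b) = (b - 4)*(b - 3)*(b + 1)*(b)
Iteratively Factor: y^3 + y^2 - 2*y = (y + 2)*(y^2 - y) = (y - 1)*(y + 2)*(y)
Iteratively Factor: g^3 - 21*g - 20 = (g + 1)*(g^2 - g - 20) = (g - 5)*(g + 1)*(g + 4)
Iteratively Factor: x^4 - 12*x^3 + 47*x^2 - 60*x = (x - 4)*(x^3 - 8*x^2 + 15*x) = x*(x - 4)*(x^2 - 8*x + 15) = x*(x - 4)*(x - 3)*(x - 5)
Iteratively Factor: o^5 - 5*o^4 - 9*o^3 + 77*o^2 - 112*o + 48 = (o - 1)*(o^4 - 4*o^3 - 13*o^2 + 64*o - 48) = (o - 1)*(o + 4)*(o^3 - 8*o^2 + 19*o - 12) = (o - 4)*(o - 1)*(o + 4)*(o^2 - 4*o + 3) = (o - 4)*(o - 1)^2*(o + 4)*(o - 3)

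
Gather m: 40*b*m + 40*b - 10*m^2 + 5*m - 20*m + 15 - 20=40*b - 10*m^2 + m*(40*b - 15) - 5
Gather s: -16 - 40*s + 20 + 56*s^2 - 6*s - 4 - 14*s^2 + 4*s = 42*s^2 - 42*s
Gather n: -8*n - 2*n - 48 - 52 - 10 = -10*n - 110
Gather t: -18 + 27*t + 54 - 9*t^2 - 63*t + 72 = -9*t^2 - 36*t + 108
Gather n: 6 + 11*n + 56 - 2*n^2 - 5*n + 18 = -2*n^2 + 6*n + 80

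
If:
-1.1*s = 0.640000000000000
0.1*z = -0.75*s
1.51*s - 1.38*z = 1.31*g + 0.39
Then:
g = -5.57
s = -0.58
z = 4.36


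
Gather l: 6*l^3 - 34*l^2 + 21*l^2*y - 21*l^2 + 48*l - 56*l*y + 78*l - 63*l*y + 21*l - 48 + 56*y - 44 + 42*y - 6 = 6*l^3 + l^2*(21*y - 55) + l*(147 - 119*y) + 98*y - 98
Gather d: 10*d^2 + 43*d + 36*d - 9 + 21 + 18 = 10*d^2 + 79*d + 30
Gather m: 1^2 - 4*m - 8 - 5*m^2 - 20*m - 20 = -5*m^2 - 24*m - 27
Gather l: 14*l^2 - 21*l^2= -7*l^2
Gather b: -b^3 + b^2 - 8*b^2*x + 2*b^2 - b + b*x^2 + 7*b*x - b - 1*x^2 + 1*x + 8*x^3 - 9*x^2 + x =-b^3 + b^2*(3 - 8*x) + b*(x^2 + 7*x - 2) + 8*x^3 - 10*x^2 + 2*x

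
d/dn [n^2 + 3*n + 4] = 2*n + 3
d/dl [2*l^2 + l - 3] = 4*l + 1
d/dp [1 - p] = -1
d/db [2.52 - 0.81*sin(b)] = -0.81*cos(b)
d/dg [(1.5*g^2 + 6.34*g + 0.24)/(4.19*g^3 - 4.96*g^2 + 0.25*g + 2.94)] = (-6.285*g^4 - 53.1292*g^3 + 28.8046*g^2 + 11.2008*g + 18.5796)/(17.5561*g^6 - 41.5648*g^5 + 26.6966*g^4 + 22.1572*g^3 - 29.1023*g^2 + 1.47*g + 8.6436)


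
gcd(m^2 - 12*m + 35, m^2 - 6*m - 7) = m - 7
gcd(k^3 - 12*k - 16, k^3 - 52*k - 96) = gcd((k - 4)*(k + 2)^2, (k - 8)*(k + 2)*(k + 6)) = k + 2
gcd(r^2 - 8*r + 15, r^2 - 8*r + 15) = r^2 - 8*r + 15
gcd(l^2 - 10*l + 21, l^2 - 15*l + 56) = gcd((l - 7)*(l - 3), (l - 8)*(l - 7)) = l - 7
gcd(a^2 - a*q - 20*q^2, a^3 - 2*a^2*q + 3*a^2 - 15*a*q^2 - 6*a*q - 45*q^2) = -a + 5*q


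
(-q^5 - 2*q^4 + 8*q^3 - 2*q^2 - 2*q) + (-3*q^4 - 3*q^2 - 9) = -q^5 - 5*q^4 + 8*q^3 - 5*q^2 - 2*q - 9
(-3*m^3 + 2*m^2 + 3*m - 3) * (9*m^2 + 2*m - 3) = -27*m^5 + 12*m^4 + 40*m^3 - 27*m^2 - 15*m + 9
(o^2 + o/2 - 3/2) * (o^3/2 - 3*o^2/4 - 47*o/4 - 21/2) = o^5/2 - o^4/2 - 103*o^3/8 - 61*o^2/4 + 99*o/8 + 63/4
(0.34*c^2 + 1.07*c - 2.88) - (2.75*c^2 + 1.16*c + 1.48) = -2.41*c^2 - 0.0899999999999999*c - 4.36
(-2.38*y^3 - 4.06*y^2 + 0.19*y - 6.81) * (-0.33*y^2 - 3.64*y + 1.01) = 0.7854*y^5 + 10.003*y^4 + 12.3119*y^3 - 2.5449*y^2 + 24.9803*y - 6.8781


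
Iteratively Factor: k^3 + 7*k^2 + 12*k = (k)*(k^2 + 7*k + 12) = k*(k + 3)*(k + 4)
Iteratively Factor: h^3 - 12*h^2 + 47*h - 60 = (h - 4)*(h^2 - 8*h + 15) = (h - 4)*(h - 3)*(h - 5)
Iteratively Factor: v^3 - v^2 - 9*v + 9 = (v + 3)*(v^2 - 4*v + 3) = (v - 3)*(v + 3)*(v - 1)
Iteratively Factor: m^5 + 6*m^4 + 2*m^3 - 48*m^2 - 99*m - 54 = (m + 2)*(m^4 + 4*m^3 - 6*m^2 - 36*m - 27) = (m - 3)*(m + 2)*(m^3 + 7*m^2 + 15*m + 9) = (m - 3)*(m + 2)*(m + 3)*(m^2 + 4*m + 3) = (m - 3)*(m + 2)*(m + 3)^2*(m + 1)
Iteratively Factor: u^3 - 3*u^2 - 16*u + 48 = (u + 4)*(u^2 - 7*u + 12) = (u - 3)*(u + 4)*(u - 4)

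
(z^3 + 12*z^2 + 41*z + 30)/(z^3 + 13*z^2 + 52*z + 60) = (z + 1)/(z + 2)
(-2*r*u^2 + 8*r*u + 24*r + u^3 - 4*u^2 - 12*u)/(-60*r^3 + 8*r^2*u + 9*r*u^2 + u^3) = (u^2 - 4*u - 12)/(30*r^2 + 11*r*u + u^2)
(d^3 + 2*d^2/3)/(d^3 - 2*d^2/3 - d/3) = d*(3*d + 2)/(3*d^2 - 2*d - 1)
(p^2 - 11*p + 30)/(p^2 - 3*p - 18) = (p - 5)/(p + 3)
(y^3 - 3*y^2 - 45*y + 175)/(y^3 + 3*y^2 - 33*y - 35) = (y - 5)/(y + 1)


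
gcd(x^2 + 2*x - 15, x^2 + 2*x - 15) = x^2 + 2*x - 15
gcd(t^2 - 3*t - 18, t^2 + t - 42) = t - 6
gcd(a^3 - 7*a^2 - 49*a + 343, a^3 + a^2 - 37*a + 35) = a + 7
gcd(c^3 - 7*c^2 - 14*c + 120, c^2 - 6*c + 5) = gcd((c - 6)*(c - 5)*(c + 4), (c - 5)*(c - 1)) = c - 5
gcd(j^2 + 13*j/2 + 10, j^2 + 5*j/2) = j + 5/2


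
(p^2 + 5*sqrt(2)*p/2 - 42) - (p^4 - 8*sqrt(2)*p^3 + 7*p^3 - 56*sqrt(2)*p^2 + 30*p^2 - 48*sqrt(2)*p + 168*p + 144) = -p^4 - 7*p^3 + 8*sqrt(2)*p^3 - 29*p^2 + 56*sqrt(2)*p^2 - 168*p + 101*sqrt(2)*p/2 - 186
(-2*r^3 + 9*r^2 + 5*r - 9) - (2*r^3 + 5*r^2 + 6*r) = -4*r^3 + 4*r^2 - r - 9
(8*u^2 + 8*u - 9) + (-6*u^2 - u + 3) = 2*u^2 + 7*u - 6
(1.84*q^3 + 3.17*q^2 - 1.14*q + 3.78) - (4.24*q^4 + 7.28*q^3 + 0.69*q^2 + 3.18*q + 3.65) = -4.24*q^4 - 5.44*q^3 + 2.48*q^2 - 4.32*q + 0.13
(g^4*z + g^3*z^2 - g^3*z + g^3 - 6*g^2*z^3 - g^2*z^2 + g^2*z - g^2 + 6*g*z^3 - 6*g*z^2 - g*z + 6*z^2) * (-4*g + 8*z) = -4*g^5*z + 4*g^4*z^2 + 4*g^4*z - 4*g^4 + 32*g^3*z^3 - 4*g^3*z^2 + 4*g^3*z + 4*g^3 - 48*g^2*z^4 - 32*g^2*z^3 + 32*g^2*z^2 - 4*g^2*z + 48*g*z^4 - 48*g*z^3 - 32*g*z^2 + 48*z^3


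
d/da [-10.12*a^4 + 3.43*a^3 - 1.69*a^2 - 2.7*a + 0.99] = -40.48*a^3 + 10.29*a^2 - 3.38*a - 2.7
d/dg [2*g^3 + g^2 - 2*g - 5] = 6*g^2 + 2*g - 2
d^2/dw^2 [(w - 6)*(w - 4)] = 2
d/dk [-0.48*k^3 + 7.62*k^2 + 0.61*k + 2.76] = -1.44*k^2 + 15.24*k + 0.61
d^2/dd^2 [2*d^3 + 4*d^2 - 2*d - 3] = 12*d + 8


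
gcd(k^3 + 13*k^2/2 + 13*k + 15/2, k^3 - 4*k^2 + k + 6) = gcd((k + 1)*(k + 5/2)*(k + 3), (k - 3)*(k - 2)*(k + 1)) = k + 1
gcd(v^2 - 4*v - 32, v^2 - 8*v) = v - 8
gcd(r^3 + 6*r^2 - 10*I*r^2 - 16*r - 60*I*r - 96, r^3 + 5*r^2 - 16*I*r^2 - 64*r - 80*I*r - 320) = r - 8*I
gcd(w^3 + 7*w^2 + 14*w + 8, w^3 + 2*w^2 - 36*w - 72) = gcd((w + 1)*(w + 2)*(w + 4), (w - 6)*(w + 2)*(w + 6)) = w + 2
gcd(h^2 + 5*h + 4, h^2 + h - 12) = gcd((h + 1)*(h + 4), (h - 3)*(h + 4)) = h + 4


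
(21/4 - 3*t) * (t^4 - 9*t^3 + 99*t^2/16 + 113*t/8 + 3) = -3*t^5 + 129*t^4/4 - 1053*t^3/16 - 633*t^2/64 + 2085*t/32 + 63/4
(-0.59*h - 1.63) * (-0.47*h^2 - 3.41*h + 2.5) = 0.2773*h^3 + 2.778*h^2 + 4.0833*h - 4.075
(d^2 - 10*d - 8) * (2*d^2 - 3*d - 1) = 2*d^4 - 23*d^3 + 13*d^2 + 34*d + 8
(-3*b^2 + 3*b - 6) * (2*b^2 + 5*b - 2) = -6*b^4 - 9*b^3 + 9*b^2 - 36*b + 12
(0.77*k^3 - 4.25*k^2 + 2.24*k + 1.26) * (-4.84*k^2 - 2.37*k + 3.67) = -3.7268*k^5 + 18.7451*k^4 + 2.0568*k^3 - 27.0047*k^2 + 5.2346*k + 4.6242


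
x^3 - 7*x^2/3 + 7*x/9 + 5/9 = (x - 5/3)*(x - 1)*(x + 1/3)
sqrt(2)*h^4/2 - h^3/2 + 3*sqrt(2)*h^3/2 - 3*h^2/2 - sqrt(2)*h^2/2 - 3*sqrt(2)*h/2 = h*(h + 3)*(h - sqrt(2))*(sqrt(2)*h/2 + 1/2)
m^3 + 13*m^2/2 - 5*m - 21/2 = (m - 3/2)*(m + 1)*(m + 7)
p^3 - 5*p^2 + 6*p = p*(p - 3)*(p - 2)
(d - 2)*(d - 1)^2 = d^3 - 4*d^2 + 5*d - 2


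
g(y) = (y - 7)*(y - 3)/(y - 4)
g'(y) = (y - 7)/(y - 4) - (y - 7)*(y - 3)/(y - 4)^2 + (y - 3)/(y - 4) = (y^2 - 8*y + 19)/(y^2 - 8*y + 16)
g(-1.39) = -6.83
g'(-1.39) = 1.10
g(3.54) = 4.06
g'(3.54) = 15.18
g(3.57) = 4.55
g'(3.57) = 17.22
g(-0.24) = -5.53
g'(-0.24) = 1.17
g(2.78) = -0.76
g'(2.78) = 3.02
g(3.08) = 0.34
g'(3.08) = 4.54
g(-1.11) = -6.52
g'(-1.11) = 1.11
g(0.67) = -4.43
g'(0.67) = 1.27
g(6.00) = -1.50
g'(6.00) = 1.75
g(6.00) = -1.50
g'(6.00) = 1.75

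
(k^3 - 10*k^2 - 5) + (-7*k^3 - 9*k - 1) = -6*k^3 - 10*k^2 - 9*k - 6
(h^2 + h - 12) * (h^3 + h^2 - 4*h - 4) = h^5 + 2*h^4 - 15*h^3 - 20*h^2 + 44*h + 48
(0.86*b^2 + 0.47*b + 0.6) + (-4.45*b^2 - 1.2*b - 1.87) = -3.59*b^2 - 0.73*b - 1.27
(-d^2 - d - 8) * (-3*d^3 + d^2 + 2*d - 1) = 3*d^5 + 2*d^4 + 21*d^3 - 9*d^2 - 15*d + 8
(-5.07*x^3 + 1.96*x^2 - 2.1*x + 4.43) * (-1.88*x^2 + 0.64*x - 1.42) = 9.5316*x^5 - 6.9296*x^4 + 12.4018*x^3 - 12.4556*x^2 + 5.8172*x - 6.2906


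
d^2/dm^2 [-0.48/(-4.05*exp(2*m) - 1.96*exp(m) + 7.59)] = (-(7.776*exp(m) + 0.9408)*(4.05*exp(2*m) + 1.96*exp(m) - 7.59) + 0.48*(8.1*exp(m) + 1.96)*(16.2*exp(m) + 3.92)*exp(m))*exp(m)/(4.05*exp(2*m) + 1.96*exp(m) - 7.59)^3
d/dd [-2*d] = -2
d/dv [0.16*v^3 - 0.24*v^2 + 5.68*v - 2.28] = 0.48*v^2 - 0.48*v + 5.68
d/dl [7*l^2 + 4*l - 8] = 14*l + 4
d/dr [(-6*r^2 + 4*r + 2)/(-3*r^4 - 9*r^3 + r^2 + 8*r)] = 2*(-18*r^5 - 9*r^4 + 48*r^3 + r^2 - 2*r - 8)/(r^2*(9*r^6 + 54*r^5 + 75*r^4 - 66*r^3 - 143*r^2 + 16*r + 64))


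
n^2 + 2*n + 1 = (n + 1)^2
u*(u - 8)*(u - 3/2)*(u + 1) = u^4 - 17*u^3/2 + 5*u^2/2 + 12*u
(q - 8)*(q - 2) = q^2 - 10*q + 16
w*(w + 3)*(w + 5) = w^3 + 8*w^2 + 15*w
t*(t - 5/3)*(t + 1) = t^3 - 2*t^2/3 - 5*t/3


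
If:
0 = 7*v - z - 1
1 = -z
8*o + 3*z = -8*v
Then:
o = 3/8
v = 0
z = -1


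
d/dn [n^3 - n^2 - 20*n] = 3*n^2 - 2*n - 20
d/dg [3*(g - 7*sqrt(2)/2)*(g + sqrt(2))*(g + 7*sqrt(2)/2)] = 9*g^2 + 6*sqrt(2)*g - 147/2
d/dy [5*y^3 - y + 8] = 15*y^2 - 1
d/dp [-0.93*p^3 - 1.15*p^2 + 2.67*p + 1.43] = -2.79*p^2 - 2.3*p + 2.67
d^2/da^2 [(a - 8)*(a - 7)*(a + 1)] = 6*a - 28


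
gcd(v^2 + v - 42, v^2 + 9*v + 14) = v + 7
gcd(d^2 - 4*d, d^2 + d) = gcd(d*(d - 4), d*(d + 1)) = d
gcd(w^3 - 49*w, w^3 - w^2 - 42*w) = w^2 - 7*w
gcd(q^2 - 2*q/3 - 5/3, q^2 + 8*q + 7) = q + 1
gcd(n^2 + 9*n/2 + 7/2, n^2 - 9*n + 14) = 1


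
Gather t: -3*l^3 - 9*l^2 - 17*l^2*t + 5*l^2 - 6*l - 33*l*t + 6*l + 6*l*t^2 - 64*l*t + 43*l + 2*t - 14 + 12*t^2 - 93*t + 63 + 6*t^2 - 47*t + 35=-3*l^3 - 4*l^2 + 43*l + t^2*(6*l + 18) + t*(-17*l^2 - 97*l - 138) + 84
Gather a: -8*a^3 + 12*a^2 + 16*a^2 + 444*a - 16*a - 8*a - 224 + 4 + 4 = -8*a^3 + 28*a^2 + 420*a - 216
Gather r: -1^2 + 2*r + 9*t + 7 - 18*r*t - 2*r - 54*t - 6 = -18*r*t - 45*t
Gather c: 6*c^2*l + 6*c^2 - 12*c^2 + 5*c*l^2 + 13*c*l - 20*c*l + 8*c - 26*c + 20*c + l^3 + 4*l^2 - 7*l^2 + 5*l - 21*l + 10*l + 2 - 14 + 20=c^2*(6*l - 6) + c*(5*l^2 - 7*l + 2) + l^3 - 3*l^2 - 6*l + 8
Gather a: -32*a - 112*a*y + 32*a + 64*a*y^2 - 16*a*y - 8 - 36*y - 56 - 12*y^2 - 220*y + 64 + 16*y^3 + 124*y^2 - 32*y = a*(64*y^2 - 128*y) + 16*y^3 + 112*y^2 - 288*y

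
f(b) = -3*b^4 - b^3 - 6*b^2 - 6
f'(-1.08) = 24.58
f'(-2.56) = 212.39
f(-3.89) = -724.87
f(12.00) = -64806.00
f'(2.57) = -254.35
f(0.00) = -6.00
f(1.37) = -30.40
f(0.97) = -15.21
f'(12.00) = -21312.00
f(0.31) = -6.63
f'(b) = -12*b^3 - 3*b^2 - 12*b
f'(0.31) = -4.37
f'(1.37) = -52.93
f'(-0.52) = 7.12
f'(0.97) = -25.41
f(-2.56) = -157.39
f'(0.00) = 0.00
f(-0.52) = -7.70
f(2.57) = -193.48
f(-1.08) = -15.82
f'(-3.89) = 707.65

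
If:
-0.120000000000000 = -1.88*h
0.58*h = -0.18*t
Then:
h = 0.06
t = -0.21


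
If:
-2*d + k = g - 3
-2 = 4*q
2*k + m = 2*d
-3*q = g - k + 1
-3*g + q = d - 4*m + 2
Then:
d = 5/4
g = 41/44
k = 19/44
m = 18/11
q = -1/2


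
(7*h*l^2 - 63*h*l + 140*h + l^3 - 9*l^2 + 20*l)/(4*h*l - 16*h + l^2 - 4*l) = (7*h*l - 35*h + l^2 - 5*l)/(4*h + l)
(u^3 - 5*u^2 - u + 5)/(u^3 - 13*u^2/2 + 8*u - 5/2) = 2*(u + 1)/(2*u - 1)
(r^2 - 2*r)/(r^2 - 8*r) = (r - 2)/(r - 8)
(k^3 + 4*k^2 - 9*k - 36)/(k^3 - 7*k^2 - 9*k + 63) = (k + 4)/(k - 7)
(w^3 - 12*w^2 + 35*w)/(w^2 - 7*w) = w - 5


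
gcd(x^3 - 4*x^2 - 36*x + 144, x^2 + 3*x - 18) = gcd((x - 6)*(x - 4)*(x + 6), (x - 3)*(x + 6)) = x + 6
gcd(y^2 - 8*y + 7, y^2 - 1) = y - 1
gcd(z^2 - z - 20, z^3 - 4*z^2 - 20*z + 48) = z + 4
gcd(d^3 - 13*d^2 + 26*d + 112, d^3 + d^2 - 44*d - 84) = d^2 - 5*d - 14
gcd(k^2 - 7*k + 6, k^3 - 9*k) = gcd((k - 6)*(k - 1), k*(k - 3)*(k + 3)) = 1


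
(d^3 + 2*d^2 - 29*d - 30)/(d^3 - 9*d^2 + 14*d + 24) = (d^2 + d - 30)/(d^2 - 10*d + 24)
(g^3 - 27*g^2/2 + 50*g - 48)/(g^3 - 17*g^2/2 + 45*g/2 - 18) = (g - 8)/(g - 3)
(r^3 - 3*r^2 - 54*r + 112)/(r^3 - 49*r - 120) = (r^2 + 5*r - 14)/(r^2 + 8*r + 15)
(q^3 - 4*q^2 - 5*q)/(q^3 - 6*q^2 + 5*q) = (q + 1)/(q - 1)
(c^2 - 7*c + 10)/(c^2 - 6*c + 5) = (c - 2)/(c - 1)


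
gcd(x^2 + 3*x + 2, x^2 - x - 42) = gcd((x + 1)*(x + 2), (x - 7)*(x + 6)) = 1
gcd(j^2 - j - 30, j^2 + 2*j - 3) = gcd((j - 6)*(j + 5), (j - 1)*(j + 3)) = 1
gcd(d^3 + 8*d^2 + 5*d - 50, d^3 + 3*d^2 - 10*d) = d^2 + 3*d - 10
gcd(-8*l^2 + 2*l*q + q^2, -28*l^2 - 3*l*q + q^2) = 4*l + q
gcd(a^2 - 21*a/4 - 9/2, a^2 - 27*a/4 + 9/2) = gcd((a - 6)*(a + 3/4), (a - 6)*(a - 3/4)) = a - 6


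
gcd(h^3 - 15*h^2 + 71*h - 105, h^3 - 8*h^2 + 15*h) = h^2 - 8*h + 15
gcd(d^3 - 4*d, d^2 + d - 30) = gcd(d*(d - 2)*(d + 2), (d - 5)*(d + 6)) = 1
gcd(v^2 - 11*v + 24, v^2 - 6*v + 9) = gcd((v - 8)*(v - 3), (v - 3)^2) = v - 3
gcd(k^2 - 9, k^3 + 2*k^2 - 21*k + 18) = k - 3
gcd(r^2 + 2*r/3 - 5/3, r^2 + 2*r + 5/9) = r + 5/3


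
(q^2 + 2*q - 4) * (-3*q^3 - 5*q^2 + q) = -3*q^5 - 11*q^4 + 3*q^3 + 22*q^2 - 4*q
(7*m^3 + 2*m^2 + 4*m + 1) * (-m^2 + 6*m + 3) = -7*m^5 + 40*m^4 + 29*m^3 + 29*m^2 + 18*m + 3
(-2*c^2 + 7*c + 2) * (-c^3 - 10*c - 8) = 2*c^5 - 7*c^4 + 18*c^3 - 54*c^2 - 76*c - 16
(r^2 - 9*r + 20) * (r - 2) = r^3 - 11*r^2 + 38*r - 40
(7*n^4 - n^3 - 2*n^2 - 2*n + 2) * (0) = 0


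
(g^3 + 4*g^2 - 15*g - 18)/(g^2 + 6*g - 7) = (g^3 + 4*g^2 - 15*g - 18)/(g^2 + 6*g - 7)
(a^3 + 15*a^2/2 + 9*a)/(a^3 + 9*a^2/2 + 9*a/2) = (a + 6)/(a + 3)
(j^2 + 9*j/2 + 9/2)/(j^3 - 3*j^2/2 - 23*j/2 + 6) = (2*j + 3)/(2*j^2 - 9*j + 4)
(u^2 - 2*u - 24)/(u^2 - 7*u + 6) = (u + 4)/(u - 1)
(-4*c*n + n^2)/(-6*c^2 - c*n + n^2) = n*(4*c - n)/(6*c^2 + c*n - n^2)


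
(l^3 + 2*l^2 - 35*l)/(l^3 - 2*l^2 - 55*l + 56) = l*(l - 5)/(l^2 - 9*l + 8)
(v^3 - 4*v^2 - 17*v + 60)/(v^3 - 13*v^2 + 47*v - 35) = (v^2 + v - 12)/(v^2 - 8*v + 7)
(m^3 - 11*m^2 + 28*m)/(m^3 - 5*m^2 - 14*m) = (m - 4)/(m + 2)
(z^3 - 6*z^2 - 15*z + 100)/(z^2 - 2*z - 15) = (z^2 - z - 20)/(z + 3)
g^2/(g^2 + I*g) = g/(g + I)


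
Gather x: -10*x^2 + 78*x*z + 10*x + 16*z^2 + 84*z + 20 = -10*x^2 + x*(78*z + 10) + 16*z^2 + 84*z + 20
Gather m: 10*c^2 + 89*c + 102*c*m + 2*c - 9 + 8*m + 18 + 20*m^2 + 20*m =10*c^2 + 91*c + 20*m^2 + m*(102*c + 28) + 9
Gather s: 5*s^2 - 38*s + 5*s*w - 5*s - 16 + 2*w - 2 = 5*s^2 + s*(5*w - 43) + 2*w - 18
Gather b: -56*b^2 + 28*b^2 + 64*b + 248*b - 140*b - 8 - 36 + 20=-28*b^2 + 172*b - 24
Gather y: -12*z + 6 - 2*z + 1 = 7 - 14*z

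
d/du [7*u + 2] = 7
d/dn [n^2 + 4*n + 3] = 2*n + 4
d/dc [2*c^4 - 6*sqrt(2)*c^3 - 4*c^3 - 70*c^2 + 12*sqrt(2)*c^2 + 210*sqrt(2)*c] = 8*c^3 - 18*sqrt(2)*c^2 - 12*c^2 - 140*c + 24*sqrt(2)*c + 210*sqrt(2)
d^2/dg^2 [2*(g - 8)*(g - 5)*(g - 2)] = 12*g - 60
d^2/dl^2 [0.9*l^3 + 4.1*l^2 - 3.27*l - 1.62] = 5.4*l + 8.2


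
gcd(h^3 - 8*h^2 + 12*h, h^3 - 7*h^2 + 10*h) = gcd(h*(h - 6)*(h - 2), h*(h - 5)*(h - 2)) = h^2 - 2*h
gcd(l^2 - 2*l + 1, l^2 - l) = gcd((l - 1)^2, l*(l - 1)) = l - 1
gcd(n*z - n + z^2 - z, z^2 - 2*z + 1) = z - 1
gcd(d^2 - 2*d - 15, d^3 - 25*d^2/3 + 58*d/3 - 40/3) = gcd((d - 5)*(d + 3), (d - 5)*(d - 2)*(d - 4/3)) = d - 5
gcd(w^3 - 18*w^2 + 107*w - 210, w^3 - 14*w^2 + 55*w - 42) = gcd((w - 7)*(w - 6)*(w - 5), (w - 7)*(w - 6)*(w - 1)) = w^2 - 13*w + 42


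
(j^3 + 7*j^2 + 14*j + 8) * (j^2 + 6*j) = j^5 + 13*j^4 + 56*j^3 + 92*j^2 + 48*j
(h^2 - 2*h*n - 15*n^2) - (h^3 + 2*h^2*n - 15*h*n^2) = -h^3 - 2*h^2*n + h^2 + 15*h*n^2 - 2*h*n - 15*n^2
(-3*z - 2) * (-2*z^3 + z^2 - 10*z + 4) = 6*z^4 + z^3 + 28*z^2 + 8*z - 8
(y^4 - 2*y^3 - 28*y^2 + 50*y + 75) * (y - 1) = y^5 - 3*y^4 - 26*y^3 + 78*y^2 + 25*y - 75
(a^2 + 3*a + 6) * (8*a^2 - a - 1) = 8*a^4 + 23*a^3 + 44*a^2 - 9*a - 6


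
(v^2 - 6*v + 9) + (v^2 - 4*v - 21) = 2*v^2 - 10*v - 12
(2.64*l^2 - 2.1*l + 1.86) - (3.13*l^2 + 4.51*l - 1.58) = -0.49*l^2 - 6.61*l + 3.44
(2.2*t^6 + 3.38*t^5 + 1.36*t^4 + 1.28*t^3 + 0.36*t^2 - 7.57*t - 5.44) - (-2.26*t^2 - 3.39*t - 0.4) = 2.2*t^6 + 3.38*t^5 + 1.36*t^4 + 1.28*t^3 + 2.62*t^2 - 4.18*t - 5.04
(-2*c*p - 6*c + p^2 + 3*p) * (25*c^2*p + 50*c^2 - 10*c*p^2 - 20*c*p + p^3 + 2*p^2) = -50*c^3*p^2 - 250*c^3*p - 300*c^3 + 45*c^2*p^3 + 225*c^2*p^2 + 270*c^2*p - 12*c*p^4 - 60*c*p^3 - 72*c*p^2 + p^5 + 5*p^4 + 6*p^3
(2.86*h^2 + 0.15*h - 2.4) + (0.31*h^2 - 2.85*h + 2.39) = 3.17*h^2 - 2.7*h - 0.00999999999999979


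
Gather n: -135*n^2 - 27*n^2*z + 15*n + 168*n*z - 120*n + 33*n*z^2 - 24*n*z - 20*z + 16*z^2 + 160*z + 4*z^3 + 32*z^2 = n^2*(-27*z - 135) + n*(33*z^2 + 144*z - 105) + 4*z^3 + 48*z^2 + 140*z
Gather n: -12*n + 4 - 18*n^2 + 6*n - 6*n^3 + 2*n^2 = -6*n^3 - 16*n^2 - 6*n + 4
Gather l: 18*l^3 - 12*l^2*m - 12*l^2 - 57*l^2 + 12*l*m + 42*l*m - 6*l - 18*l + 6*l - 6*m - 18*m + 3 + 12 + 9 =18*l^3 + l^2*(-12*m - 69) + l*(54*m - 18) - 24*m + 24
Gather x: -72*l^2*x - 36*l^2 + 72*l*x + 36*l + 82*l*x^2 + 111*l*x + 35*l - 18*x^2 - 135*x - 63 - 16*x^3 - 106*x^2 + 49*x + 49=-36*l^2 + 71*l - 16*x^3 + x^2*(82*l - 124) + x*(-72*l^2 + 183*l - 86) - 14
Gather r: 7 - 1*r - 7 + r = 0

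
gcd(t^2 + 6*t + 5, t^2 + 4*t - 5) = t + 5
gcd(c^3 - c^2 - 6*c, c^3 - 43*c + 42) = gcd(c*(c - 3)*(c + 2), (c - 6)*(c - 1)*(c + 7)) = 1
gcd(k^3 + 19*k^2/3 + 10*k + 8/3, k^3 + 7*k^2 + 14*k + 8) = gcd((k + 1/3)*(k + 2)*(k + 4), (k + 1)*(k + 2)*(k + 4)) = k^2 + 6*k + 8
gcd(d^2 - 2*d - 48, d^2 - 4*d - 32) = d - 8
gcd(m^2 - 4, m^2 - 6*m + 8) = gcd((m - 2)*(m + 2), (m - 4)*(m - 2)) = m - 2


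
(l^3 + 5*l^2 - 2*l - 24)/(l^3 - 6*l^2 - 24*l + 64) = (l + 3)/(l - 8)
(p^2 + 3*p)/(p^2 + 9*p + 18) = p/(p + 6)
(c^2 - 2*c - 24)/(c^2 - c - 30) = (c + 4)/(c + 5)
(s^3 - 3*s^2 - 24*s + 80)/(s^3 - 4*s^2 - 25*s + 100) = (s - 4)/(s - 5)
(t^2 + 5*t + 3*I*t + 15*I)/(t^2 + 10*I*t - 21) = (t + 5)/(t + 7*I)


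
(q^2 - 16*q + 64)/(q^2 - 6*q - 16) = (q - 8)/(q + 2)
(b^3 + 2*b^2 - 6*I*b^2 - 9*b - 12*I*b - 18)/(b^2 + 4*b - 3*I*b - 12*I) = (b^2 + b*(2 - 3*I) - 6*I)/(b + 4)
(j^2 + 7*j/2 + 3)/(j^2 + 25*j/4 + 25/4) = 2*(2*j^2 + 7*j + 6)/(4*j^2 + 25*j + 25)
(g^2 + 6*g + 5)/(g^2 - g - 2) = (g + 5)/(g - 2)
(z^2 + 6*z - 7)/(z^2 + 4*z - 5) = (z + 7)/(z + 5)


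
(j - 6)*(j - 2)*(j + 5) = j^3 - 3*j^2 - 28*j + 60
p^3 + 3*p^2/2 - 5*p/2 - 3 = (p - 3/2)*(p + 1)*(p + 2)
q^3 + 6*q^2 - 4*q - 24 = (q - 2)*(q + 2)*(q + 6)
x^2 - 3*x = x*(x - 3)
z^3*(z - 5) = z^4 - 5*z^3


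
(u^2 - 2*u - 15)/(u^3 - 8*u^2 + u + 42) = (u^2 - 2*u - 15)/(u^3 - 8*u^2 + u + 42)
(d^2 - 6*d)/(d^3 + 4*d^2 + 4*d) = (d - 6)/(d^2 + 4*d + 4)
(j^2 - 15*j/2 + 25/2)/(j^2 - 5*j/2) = (j - 5)/j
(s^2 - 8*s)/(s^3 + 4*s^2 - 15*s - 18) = s*(s - 8)/(s^3 + 4*s^2 - 15*s - 18)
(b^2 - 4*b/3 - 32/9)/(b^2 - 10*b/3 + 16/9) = (3*b + 4)/(3*b - 2)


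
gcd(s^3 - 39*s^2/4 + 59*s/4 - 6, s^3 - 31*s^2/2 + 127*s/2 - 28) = s - 8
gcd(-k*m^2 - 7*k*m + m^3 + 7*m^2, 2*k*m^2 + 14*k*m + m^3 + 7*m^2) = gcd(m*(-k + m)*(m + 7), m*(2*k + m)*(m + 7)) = m^2 + 7*m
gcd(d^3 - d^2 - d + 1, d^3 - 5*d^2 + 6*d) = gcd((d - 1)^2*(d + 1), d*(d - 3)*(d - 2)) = 1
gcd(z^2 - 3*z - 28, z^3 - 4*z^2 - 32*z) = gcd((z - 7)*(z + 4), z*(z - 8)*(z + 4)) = z + 4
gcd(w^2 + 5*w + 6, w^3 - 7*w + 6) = w + 3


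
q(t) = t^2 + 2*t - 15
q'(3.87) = 9.74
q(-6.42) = 13.38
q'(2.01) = 6.02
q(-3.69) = -8.76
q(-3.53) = -9.60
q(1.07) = -11.72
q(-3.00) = -12.00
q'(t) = 2*t + 2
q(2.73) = -2.09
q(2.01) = -6.94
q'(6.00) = 14.00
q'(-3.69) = -5.38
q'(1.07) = 4.14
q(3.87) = 7.72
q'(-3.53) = -5.06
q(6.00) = 33.00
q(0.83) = -12.65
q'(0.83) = 3.66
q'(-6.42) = -10.84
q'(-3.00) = -4.00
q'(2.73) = 7.46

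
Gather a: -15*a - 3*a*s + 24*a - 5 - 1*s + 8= a*(9 - 3*s) - s + 3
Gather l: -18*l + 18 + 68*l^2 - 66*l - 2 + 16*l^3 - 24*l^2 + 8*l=16*l^3 + 44*l^2 - 76*l + 16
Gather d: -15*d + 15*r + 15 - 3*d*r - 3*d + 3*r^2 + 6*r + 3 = d*(-3*r - 18) + 3*r^2 + 21*r + 18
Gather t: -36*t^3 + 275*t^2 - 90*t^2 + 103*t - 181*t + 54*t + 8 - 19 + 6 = -36*t^3 + 185*t^2 - 24*t - 5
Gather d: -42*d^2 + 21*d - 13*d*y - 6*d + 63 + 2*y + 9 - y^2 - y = -42*d^2 + d*(15 - 13*y) - y^2 + y + 72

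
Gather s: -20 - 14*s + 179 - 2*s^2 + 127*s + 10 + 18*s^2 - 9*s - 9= 16*s^2 + 104*s + 160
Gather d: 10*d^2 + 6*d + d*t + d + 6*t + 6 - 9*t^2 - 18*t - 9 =10*d^2 + d*(t + 7) - 9*t^2 - 12*t - 3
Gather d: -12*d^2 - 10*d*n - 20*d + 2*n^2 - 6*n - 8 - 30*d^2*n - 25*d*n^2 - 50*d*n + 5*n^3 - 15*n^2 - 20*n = d^2*(-30*n - 12) + d*(-25*n^2 - 60*n - 20) + 5*n^3 - 13*n^2 - 26*n - 8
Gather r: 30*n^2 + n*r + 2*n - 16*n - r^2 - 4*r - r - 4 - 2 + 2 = 30*n^2 - 14*n - r^2 + r*(n - 5) - 4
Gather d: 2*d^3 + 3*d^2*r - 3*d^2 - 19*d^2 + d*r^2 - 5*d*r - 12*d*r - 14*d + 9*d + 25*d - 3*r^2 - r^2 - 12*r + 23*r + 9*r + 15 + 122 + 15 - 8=2*d^3 + d^2*(3*r - 22) + d*(r^2 - 17*r + 20) - 4*r^2 + 20*r + 144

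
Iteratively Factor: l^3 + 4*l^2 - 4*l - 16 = (l + 2)*(l^2 + 2*l - 8) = (l - 2)*(l + 2)*(l + 4)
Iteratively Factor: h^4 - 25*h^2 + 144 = (h - 3)*(h^3 + 3*h^2 - 16*h - 48) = (h - 4)*(h - 3)*(h^2 + 7*h + 12) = (h - 4)*(h - 3)*(h + 3)*(h + 4)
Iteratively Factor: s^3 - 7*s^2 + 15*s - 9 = (s - 3)*(s^2 - 4*s + 3) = (s - 3)^2*(s - 1)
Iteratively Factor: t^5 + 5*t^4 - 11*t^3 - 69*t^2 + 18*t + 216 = (t - 3)*(t^4 + 8*t^3 + 13*t^2 - 30*t - 72) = (t - 3)*(t + 3)*(t^3 + 5*t^2 - 2*t - 24) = (t - 3)*(t + 3)*(t + 4)*(t^2 + t - 6) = (t - 3)*(t - 2)*(t + 3)*(t + 4)*(t + 3)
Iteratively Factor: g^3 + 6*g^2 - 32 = (g - 2)*(g^2 + 8*g + 16) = (g - 2)*(g + 4)*(g + 4)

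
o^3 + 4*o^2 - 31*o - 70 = (o - 5)*(o + 2)*(o + 7)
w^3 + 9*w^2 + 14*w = w*(w + 2)*(w + 7)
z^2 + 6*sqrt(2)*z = z*(z + 6*sqrt(2))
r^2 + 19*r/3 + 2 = (r + 1/3)*(r + 6)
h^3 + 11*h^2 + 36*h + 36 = (h + 2)*(h + 3)*(h + 6)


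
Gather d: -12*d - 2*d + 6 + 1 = 7 - 14*d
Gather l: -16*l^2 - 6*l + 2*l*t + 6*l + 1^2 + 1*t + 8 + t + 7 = -16*l^2 + 2*l*t + 2*t + 16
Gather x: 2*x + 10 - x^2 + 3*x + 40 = -x^2 + 5*x + 50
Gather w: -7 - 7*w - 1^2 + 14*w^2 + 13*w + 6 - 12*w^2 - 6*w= 2*w^2 - 2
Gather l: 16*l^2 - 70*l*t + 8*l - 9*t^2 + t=16*l^2 + l*(8 - 70*t) - 9*t^2 + t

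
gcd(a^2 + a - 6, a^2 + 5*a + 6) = a + 3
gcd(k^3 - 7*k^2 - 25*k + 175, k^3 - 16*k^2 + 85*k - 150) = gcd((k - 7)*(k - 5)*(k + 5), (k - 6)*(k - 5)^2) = k - 5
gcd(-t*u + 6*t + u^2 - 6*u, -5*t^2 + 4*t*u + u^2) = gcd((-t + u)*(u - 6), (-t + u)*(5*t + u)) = t - u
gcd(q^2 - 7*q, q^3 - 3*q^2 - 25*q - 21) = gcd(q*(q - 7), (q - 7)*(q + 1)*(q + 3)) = q - 7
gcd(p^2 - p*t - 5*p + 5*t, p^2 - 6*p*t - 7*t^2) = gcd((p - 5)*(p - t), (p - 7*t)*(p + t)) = 1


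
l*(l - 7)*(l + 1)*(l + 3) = l^4 - 3*l^3 - 25*l^2 - 21*l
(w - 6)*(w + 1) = w^2 - 5*w - 6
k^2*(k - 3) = k^3 - 3*k^2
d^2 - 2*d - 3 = (d - 3)*(d + 1)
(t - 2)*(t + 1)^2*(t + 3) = t^4 + 3*t^3 - 3*t^2 - 11*t - 6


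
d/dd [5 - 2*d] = -2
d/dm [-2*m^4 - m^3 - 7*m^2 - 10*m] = -8*m^3 - 3*m^2 - 14*m - 10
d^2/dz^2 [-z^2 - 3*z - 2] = -2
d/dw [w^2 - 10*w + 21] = 2*w - 10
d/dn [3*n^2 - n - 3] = 6*n - 1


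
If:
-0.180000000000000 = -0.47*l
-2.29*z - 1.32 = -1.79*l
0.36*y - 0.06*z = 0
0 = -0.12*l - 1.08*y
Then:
No Solution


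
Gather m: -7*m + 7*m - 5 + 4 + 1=0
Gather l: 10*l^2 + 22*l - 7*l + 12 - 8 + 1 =10*l^2 + 15*l + 5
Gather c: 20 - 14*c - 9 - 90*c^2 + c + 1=-90*c^2 - 13*c + 12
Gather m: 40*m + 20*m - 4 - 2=60*m - 6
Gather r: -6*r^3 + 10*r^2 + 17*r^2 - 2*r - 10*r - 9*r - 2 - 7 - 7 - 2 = -6*r^3 + 27*r^2 - 21*r - 18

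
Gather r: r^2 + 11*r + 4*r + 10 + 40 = r^2 + 15*r + 50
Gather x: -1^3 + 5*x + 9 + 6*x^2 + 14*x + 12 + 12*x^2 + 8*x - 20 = 18*x^2 + 27*x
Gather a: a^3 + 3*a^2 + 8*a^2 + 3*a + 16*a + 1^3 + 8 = a^3 + 11*a^2 + 19*a + 9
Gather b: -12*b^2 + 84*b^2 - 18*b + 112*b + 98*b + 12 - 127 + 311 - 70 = 72*b^2 + 192*b + 126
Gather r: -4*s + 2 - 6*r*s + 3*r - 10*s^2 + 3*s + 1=r*(3 - 6*s) - 10*s^2 - s + 3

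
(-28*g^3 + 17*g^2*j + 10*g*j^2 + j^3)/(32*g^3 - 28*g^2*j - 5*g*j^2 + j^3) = (-7*g - j)/(8*g - j)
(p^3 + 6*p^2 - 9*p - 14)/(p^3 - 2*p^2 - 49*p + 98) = (p + 1)/(p - 7)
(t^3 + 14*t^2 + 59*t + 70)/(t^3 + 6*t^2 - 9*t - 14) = (t^2 + 7*t + 10)/(t^2 - t - 2)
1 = 1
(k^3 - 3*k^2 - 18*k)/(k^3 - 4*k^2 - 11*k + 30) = k*(k - 6)/(k^2 - 7*k + 10)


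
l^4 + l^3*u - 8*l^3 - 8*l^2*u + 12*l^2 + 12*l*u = l*(l - 6)*(l - 2)*(l + u)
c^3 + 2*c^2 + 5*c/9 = c*(c + 1/3)*(c + 5/3)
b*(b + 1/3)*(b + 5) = b^3 + 16*b^2/3 + 5*b/3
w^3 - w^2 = w^2*(w - 1)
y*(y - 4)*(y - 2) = y^3 - 6*y^2 + 8*y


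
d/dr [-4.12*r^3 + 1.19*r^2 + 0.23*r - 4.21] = -12.36*r^2 + 2.38*r + 0.23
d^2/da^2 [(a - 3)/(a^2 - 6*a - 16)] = 2*(3*(3 - a)*(-a^2 + 6*a + 16) - 4*(a - 3)^3)/(-a^2 + 6*a + 16)^3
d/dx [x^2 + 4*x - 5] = 2*x + 4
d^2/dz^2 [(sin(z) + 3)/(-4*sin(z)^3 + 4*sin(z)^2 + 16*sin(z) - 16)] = (2*sin(z)^6 + 14*sin(z)^5 + 3*sin(z)^4 - 46*sin(z)^3 - 51*sin(z)^2 + 56*sin(z) + 76)/(2*(sin(z) - 2)^3*(sin(z) - 1)^2*(sin(z) + 2)^3)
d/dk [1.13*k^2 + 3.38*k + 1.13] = 2.26*k + 3.38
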